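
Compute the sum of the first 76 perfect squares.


n = 76
n(n+1)(2n+1)/6 = 76×77×153/6
= 895356/6 = 149226

Σk² = 149226


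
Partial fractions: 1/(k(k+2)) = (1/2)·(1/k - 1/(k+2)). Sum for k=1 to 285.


1/(k(k+2)) = (1/2)·(1/k - 1/(k+2)) (partial fractions)
Telescoping: Σ = (1/2)·(1 + 1/2 - 1/286 - 1/287) = 61275/82082

Sum = 61275/82082


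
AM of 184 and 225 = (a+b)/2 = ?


AM = (184 + 225)/2 = 409/2 = 204.5

AM = 204.5


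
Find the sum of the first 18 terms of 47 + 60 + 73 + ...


aₙ = 47 + (18-1)×13 = 268
Sₙ = n(a₁+aₙ)/2 = 18×(47+268)/2
= 18×315/2 = 2835

S_18 = 2835


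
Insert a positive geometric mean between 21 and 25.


GM = √(21×25) = √525 = 22.9129

GM = 22.9129


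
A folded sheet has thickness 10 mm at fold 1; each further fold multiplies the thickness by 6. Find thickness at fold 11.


aₙ = a₁·r^(n-1)
= 10×6^10
= 10×60466176
= 604661760

a_11 = 604661760


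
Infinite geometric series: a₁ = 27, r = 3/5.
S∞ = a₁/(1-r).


S∞ = a₁/(1-r) = 27/(1 - 3/5)
= 27/(2/5)
= 135/2

S∞ = 135/2


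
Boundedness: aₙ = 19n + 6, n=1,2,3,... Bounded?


aₙ = 19n + 6 → as n→∞, aₙ→∞
No finite upper bound exists
The sequence is UNBOUNDED

Unbounded (aₙ → ∞ as n → ∞)


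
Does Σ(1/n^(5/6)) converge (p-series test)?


p-series test: Σ c/n^p converges if p > 1, diverges if p ≤ 1 (constant c > 0 doesn't affect convergence).
p = 5/6
5/6 ≤ 1 → DIVERGES

Diverges (p = 5/6 ≤ 1)


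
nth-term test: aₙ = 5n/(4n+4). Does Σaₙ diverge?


lim(n→∞) 5n/(4n+4) = 5/4 = 5/4  (divide numerator and denominator by n)
lim aₙ = 5/4 ≠ 0 → series DIVERGES

Diverges (lim aₙ = 5/4 ≠ 0)


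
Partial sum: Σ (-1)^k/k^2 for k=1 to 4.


S = -1 + 1/4 - 1/9 + 1/16
= -0.7986
(Full series converges to -π²/12 ≈ -0.8225)

S_4 = -0.7986


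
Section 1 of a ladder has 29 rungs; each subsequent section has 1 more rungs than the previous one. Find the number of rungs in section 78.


aₙ = a₁ + (n-1)d
= 29 + (78-1)×1
= 29 + 77
= 106

a_78 = 106


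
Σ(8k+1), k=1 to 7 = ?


Σ(8k+1) = 8·Σk + 1·n
= 8·28 + 1·7
= 224 + 7 = 231

Σ = 231


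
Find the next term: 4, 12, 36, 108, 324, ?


Pattern: geometric (r=3)
Terms: 4, 12, 36, 108, 324
Next term = 972

Next term = 972


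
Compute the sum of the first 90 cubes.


n(n+1)/2 = 90×91/2 = 4095
Σk³ = 4095² = 16769025

Σk³ = 16769025


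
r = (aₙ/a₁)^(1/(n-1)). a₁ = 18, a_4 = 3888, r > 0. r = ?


r^(n-1) = aₙ/a₁
r^3 = 3888/18 = 216
r = 216^(1/3)
= 6

r = 6


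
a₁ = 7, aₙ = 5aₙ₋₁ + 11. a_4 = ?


Computing step by step:
a_1 = 7
a_2 = 46
a_3 = 241
a_4 = 1216


a_4 = 1216


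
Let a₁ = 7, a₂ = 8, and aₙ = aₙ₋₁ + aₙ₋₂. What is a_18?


Computing iteratively: 7, 8, 15, 23, 38, 61, 99, 160, 259, 419, 678, 1097, ...
a_18 = 19685

a_18 = 19685


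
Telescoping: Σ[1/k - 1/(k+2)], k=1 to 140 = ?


Telescoping with gap 2: two head and two tail terms survive.
= (1 + 1/2) - (1/141 + 1/142)
= 3/2 - 1/141 - 1/142 = 14875/10011

Sum = 14875/10011


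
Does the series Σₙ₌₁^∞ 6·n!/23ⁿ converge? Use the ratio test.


aₙ = 6·n!/23^n
a_{n+1}/aₙ = (n+1)!/23^(n+1) × 23^n/n!  (constant 6 cancels)
= (n+1)/23
L = lim(n→∞) (n+1)/23 = ∞
L > 1 → series DIVERGES

Diverges (ratio test: L = ∞ > 1)


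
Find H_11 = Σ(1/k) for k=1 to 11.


H_11 = 1/1 + 1/2 + 1/3 + ... + 1/11
= 83711/27720
≈ 3.0199

H_11 = 83711/27720 ≈ 3.0199


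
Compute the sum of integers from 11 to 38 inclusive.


Σₖ₌11^38 k = Σₖ₌₁^38 k − Σₖ₌₁^10 k
= 38·39/2 − 10·11/2
= 741 − 55 = 686

Σk = 686


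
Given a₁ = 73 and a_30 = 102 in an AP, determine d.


d = (aₙ - a₁)/(n-1)
= (102 - 73)/(30-1)
= 29/29 = 1

d = 1


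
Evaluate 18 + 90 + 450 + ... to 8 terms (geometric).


Sₙ = 18×(5^8 - 1)/(5 - 1)
= 18×(390625 - 1)/4
= 18×390624/4
= 1757808

S_8 = 1757808


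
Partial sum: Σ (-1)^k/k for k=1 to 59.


S = -1 + 1/2 - 1/3 + 1/4 - 1/5 + 1/6 - 1/7 + 1/8 ± ...
= -0.7015
(Full series converges to -ln(2) ≈ -0.6931)

S_59 = -0.7015


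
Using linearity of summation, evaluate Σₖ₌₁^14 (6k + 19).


Σ(6k+19) = 6·Σk + 19·n
= 6·105 + 19·14
= 630 + 266 = 896

Σ = 896


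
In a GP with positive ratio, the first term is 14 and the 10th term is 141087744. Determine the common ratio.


r^(n-1) = aₙ/a₁
r^9 = 141087744/14 = 10077696
r = 10077696^(1/9)
= 6

r = 6


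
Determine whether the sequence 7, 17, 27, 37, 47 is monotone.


Differences: 10, 10, 10, 10
All differences > 0 → strictly INCREASING

Monotonically increasing


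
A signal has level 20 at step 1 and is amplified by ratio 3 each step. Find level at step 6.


aₙ = a₁·r^(n-1)
= 20×3^5
= 20×243
= 4860

a_6 = 4860


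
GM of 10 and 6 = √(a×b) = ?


GM = √(10×6) = √60 = 7.746

GM = 7.746


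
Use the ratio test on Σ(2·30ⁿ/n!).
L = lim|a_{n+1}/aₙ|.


aₙ = 2·30^n/n!
a_{n+1}/aₙ = 30^(n+1)/(n+1)! × n!/30^n  (constant 2 cancels)
= 30/(n+1)
L = lim(n→∞) 30/(n+1) = 0
L < 1 → series CONVERGES

Converges (ratio test: L = 0 < 1)


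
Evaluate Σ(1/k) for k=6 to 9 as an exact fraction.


Σₖ₌6^9 1/k = 1/6 + 1/7 + 1/8 + 1/9
= 275/504
≈ 0.5456

Sum = 275/504 ≈ 0.5456


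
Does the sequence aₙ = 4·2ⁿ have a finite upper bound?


aₙ = 4·2ⁿ → as n→∞, aₙ→∞ (since base 2 > 1)
No finite upper bound exists
The sequence is UNBOUNDED

Unbounded (aₙ → ∞ as n → ∞)


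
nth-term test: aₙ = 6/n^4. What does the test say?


lim(n→∞) 6/n^4 = 0
lim aₙ = 0 → nth-term test is INCONCLUSIVE
(Need other tests; this is actually a convergent p-series with p=4 > 1)

Inconclusive (lim aₙ = 0; need another test)


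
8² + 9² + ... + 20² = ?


Σₖ₌8^20 k² = Σₖ₌₁^20 k² − Σₖ₌₁^7 k²
= 20·21·41/6 − 7·8·15/6
= 2870 − 140 = 2730

Σk² = 2730


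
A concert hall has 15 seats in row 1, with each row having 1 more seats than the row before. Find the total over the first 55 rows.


aₙ = 15 + (55-1)×1 = 69
Sₙ = n(a₁+aₙ)/2 = 55×(15+69)/2
= 55×84/2 = 2310

S_55 = 2310


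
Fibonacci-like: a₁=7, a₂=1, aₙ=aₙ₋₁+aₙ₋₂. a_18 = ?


Computing iteratively: 7, 1, 8, 9, 17, 26, 43, 69, 112, 181, 293, 474, ...
a_18 = 8506

a_18 = 8506


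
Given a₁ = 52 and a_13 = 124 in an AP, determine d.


d = (aₙ - a₁)/(n-1)
= (124 - 52)/(13-1)
= 72/12 = 6

d = 6


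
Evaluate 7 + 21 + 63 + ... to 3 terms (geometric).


Sₙ = 7×(3^3 - 1)/(3 - 1)
= 7×(27 - 1)/2
= 7×26/2
= 91

S_3 = 91


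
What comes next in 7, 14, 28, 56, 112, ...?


Pattern: geometric (r=2)
Terms: 7, 14, 28, 56, 112
Next term = 224

Next term = 224


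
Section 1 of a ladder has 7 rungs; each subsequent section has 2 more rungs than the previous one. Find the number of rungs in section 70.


aₙ = a₁ + (n-1)d
= 7 + (70-1)×2
= 7 + 138
= 145

a_70 = 145


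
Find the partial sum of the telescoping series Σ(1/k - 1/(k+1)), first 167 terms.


Telescoping: adjacent terms cancel.
= 1/1 - 1/168
= 1 - 1/168 = 167/168

Sum = 167/168


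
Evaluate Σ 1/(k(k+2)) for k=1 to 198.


1/(k(k+2)) = (1/2)·(1/k - 1/(k+2)) (partial fractions)
Telescoping: Σ = (1/2)·(1 + 1/2 - 1/199 - 1/200) = 59301/79600

Sum = 59301/79600


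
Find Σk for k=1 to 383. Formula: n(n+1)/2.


n(n+1)/2 = 383×384/2 = 147072/2 = 73536

Σk = 73536


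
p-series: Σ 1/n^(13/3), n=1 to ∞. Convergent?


p-series test: Σ c/n^p converges if p > 1, diverges if p ≤ 1 (constant c > 0 doesn't affect convergence).
p = 13/3
13/3 > 1 → CONVERGES

Converges (p = 13/3 > 1)


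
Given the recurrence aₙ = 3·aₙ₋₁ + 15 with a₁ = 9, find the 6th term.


Computing step by step:
a_1 = 9
a_2 = 42
a_3 = 141
a_4 = 438
a_5 = 1329
a_6 = 4002


a_6 = 4002


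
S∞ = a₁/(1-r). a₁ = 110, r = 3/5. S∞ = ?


S∞ = a₁/(1-r) = 110/(1 - 3/5)
= 110/(2/5)
= 275

S∞ = 275


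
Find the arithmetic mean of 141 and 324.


AM = (141 + 324)/2 = 465/2 = 232.5

AM = 232.5


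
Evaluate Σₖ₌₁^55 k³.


n(n+1)/2 = 55×56/2 = 1540
Σk³ = 1540² = 2371600

Σk³ = 2371600


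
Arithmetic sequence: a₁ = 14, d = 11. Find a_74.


aₙ = a₁ + (n-1)d
= 14 + (74-1)×11
= 14 + 803
= 817

a_74 = 817


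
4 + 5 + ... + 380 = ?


Σₖ₌4^380 k = Σₖ₌₁^380 k − Σₖ₌₁^3 k
= 380·381/2 − 3·4/2
= 72390 − 6 = 72384

Σk = 72384


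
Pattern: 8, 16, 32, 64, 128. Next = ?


Pattern: powers of 2: 2ⁿ
Terms: 8, 16, 32, 64, 128
Next term = 256

Next term = 256


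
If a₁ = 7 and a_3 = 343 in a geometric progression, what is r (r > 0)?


r^(n-1) = aₙ/a₁
r^2 = 343/7 = 49
r = 49^(1/2)
= ±7; taking r > 0 gives r = 7

r = 7


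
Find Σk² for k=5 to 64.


Σₖ₌5^64 k² = Σₖ₌₁^64 k² − Σₖ₌₁^4 k²
= 64·65·129/6 − 4·5·9/6
= 89440 − 30 = 89410

Σk² = 89410


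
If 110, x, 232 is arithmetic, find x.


AM = (110 + 232)/2 = 342/2 = 171

AM = 171


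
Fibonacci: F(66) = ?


Fibonacci sequence: 1, 1, 2, 3, 5, 8, 13, 21, 34, 55, 89, ...
F(66) = 27777890035288

F(66) = 27777890035288


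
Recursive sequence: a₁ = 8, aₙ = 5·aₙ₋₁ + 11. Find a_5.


Computing step by step:
a_1 = 8
a_2 = 51
a_3 = 266
a_4 = 1341
a_5 = 6716


a_5 = 6716


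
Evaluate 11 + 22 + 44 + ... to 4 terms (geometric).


Sₙ = 11×(2^4 - 1)/(2 - 1)
= 11×(16 - 1)/1
= 11×15/1
= 165

S_4 = 165


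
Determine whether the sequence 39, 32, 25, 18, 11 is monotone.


Differences: -7, -7, -7, -7
All differences < 0 → strictly DECREASING

Monotonically decreasing


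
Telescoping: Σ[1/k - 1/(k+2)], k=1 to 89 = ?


Telescoping with gap 2: two head and two tail terms survive.
= (1 + 1/2) - (1/90 + 1/91)
= 3/2 - 1/90 - 1/91 = 6052/4095

Sum = 6052/4095


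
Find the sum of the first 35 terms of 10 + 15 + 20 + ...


aₙ = 10 + (35-1)×5 = 180
Sₙ = n(a₁+aₙ)/2 = 35×(10+180)/2
= 35×190/2 = 3325

S_35 = 3325


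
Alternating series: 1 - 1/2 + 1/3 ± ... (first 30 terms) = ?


S = 1 - 1/2 + 1/3 - 1/4 + 1/5 - 1/6 + 1/7 - 1/8 ± ...
= 0.6768
(Full series converges to +ln(2) ≈ +0.6931)

S_30 = 0.6768


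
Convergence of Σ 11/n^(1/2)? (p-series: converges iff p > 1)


p-series test: Σ c/n^p converges if p > 1, diverges if p ≤ 1 (constant c > 0 doesn't affect convergence).
p = 1/2
1/2 ≤ 1 → DIVERGES

Diverges (p = 1/2 ≤ 1)


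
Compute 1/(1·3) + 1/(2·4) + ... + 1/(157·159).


1/(k(k+2)) = (1/2)·(1/k - 1/(k+2)) (partial fractions)
Telescoping: Σ = (1/2)·(1 + 1/2 - 1/158 - 1/159) = 18683/25122

Sum = 18683/25122


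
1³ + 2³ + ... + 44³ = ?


n(n+1)/2 = 44×45/2 = 990
Σk³ = 990² = 980100

Σk³ = 980100


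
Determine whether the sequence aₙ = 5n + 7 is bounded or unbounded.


aₙ = 5n + 7 → as n→∞, aₙ→∞
No finite upper bound exists
The sequence is UNBOUNDED

Unbounded (aₙ → ∞ as n → ∞)


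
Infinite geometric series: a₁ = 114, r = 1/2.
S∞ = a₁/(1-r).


S∞ = a₁/(1-r) = 114/(1 - 1/2)
= 114/(1/2)
= 228

S∞ = 228


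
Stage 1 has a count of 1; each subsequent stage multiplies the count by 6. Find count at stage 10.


aₙ = a₁·r^(n-1)
= 1×6^9
= 1×10077696
= 10077696

a_10 = 10077696


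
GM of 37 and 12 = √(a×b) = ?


GM = √(37×12) = √444 = 21.0713

GM = 21.0713


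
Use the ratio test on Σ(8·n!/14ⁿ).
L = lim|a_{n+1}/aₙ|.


aₙ = 8·n!/14^n
a_{n+1}/aₙ = (n+1)!/14^(n+1) × 14^n/n!  (constant 8 cancels)
= (n+1)/14
L = lim(n→∞) (n+1)/14 = ∞
L > 1 → series DIVERGES

Diverges (ratio test: L = ∞ > 1)


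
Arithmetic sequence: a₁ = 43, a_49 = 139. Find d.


d = (aₙ - a₁)/(n-1)
= (139 - 43)/(49-1)
= 96/48 = 2

d = 2


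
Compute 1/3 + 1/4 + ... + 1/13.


Σₖ₌3^13 1/k = 1/3 + 1/4 + 1/5 + ... + 1/13
= 605453/360360
≈ 1.6801

Sum = 605453/360360 ≈ 1.6801


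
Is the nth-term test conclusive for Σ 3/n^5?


lim(n→∞) 3/n^5 = 0
lim aₙ = 0 → nth-term test is INCONCLUSIVE
(Need other tests; this is actually a convergent p-series with p=5 > 1)

Inconclusive (lim aₙ = 0; need another test)


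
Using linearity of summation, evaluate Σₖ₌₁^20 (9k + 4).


Σ(9k+4) = 9·Σk + 4·n
= 9·210 + 4·20
= 1890 + 80 = 1970

Σ = 1970


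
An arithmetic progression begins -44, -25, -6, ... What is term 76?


aₙ = a₁ + (n-1)d
= -44 + (76-1)×19
= -44 + 1425
= 1381

a_76 = 1381


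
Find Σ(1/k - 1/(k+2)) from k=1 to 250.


Telescoping with gap 2: two head and two tail terms survive.
= (1 + 1/2) - (1/251 + 1/252)
= 3/2 - 1/251 - 1/252 = 94375/63252

Sum = 94375/63252


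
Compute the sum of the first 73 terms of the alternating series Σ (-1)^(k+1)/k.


S = 1 - 1/2 + 1/3 - 1/4 + 1/5 - 1/6 + 1/7 - 1/8 ± ...
= 0.6999
(Full series converges to +ln(2) ≈ +0.6931)

S_73 = 0.6999


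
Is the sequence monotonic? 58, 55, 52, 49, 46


Differences: -3, -3, -3, -3
All differences < 0 → strictly DECREASING

Monotonically decreasing


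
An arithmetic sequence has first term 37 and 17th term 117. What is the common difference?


d = (aₙ - a₁)/(n-1)
= (117 - 37)/(17-1)
= 80/16 = 5

d = 5


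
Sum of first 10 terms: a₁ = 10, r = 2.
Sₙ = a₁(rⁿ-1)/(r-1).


Sₙ = 10×(2^10 - 1)/(2 - 1)
= 10×(1024 - 1)/1
= 10×1023/1
= 10230

S_10 = 10230


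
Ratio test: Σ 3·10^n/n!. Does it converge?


aₙ = 3·10^n/n!
a_{n+1}/aₙ = 10^(n+1)/(n+1)! × n!/10^n  (constant 3 cancels)
= 10/(n+1)
L = lim(n→∞) 10/(n+1) = 0
L < 1 → series CONVERGES

Converges (ratio test: L = 0 < 1)


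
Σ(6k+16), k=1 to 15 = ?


Σ(6k+16) = 6·Σk + 16·n
= 6·120 + 16·15
= 720 + 240 = 960

Σ = 960


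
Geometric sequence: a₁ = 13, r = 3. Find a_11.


aₙ = a₁·r^(n-1)
= 13×3^10
= 13×59049
= 767637

a_11 = 767637


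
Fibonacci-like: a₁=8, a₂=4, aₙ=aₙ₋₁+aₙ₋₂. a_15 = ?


Computing iteratively: 8, 4, 12, 16, 28, 44, 72, 116, 188, 304, 492, 796, ...
a_15 = 3372

a_15 = 3372


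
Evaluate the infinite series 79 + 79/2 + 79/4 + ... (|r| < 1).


S∞ = a₁/(1-r) = 79/(1 - 1/2)
= 79/(1/2)
= 158

S∞ = 158


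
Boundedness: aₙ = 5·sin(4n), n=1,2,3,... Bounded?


For all n, -1 ≤ sin(4n) ≤ 1, so -5 ≤ 5·sin(4n) ≤ 5
Lower bound: -5, Upper bound: 5
The sequence IS bounded

Bounded (-5 ≤ aₙ ≤ 5)


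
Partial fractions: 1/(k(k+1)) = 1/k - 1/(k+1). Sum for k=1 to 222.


1/(k(k+1)) = 1/k - 1/(k+1) (partial fractions)
Telescoping: Σ = 1 - 1/223 = 222/223

Sum = 222/223


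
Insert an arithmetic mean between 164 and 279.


AM = (164 + 279)/2 = 443/2 = 221.5

AM = 221.5


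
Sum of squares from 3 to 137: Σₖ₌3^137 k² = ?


Σₖ₌3^137 k² = Σₖ₌₁^137 k² − Σₖ₌₁^2 k²
= 137·138·275/6 − 2·3·5/6
= 866525 − 5 = 866520

Σk² = 866520


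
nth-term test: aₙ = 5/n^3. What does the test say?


lim(n→∞) 5/n^3 = 0
lim aₙ = 0 → nth-term test is INCONCLUSIVE
(Need other tests; this is actually a convergent p-series with p=3 > 1)

Inconclusive (lim aₙ = 0; need another test)


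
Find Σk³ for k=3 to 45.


Σₖ₌3^45 k³ = [45·46/2]² − [2·3/2]²
= 1071225 − 9 = 1071216

Σk³ = 1071216


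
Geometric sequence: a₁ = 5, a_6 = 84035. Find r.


r^(n-1) = aₙ/a₁
r^5 = 84035/5 = 16807
r = 16807^(1/5)
= 7

r = 7


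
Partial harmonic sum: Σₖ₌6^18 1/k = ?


Σₖ₌6^18 1/k = 1/6 + 1/7 + 1/8 + ... + 1/18
= 989797/816816
≈ 1.2118

Sum = 989797/816816 ≈ 1.2118


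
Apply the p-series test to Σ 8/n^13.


p-series test: Σ c/n^p converges if p > 1, diverges if p ≤ 1 (constant c > 0 doesn't affect convergence).
p = 13
13 > 1 → CONVERGES

Converges (p = 13 > 1)


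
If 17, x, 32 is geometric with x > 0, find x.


GM = √(17×32) = √544 = 23.3238

GM = 23.3238


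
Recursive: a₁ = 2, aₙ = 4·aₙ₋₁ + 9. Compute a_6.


Computing step by step:
a_1 = 2
a_2 = 17
a_3 = 77
a_4 = 317
a_5 = 1277
a_6 = 5117


a_6 = 5117


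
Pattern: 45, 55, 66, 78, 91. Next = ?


Pattern: triangular numbers: n(n+1)/2
Terms: 45, 55, 66, 78, 91
Next term = 105

Next term = 105


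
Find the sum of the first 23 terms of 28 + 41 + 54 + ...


aₙ = 28 + (23-1)×13 = 314
Sₙ = n(a₁+aₙ)/2 = 23×(28+314)/2
= 23×342/2 = 3933

S_23 = 3933


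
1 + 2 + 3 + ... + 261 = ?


n(n+1)/2 = 261×262/2 = 68382/2 = 34191

Σk = 34191


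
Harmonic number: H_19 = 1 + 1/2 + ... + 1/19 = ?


H_19 = 1/1 + 1/2 + 1/3 + ... + 1/19
= 275295799/77597520
≈ 3.5477

H_19 = 275295799/77597520 ≈ 3.5477


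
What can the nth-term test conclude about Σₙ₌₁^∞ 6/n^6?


lim(n→∞) 6/n^6 = 0
lim aₙ = 0 → nth-term test is INCONCLUSIVE
(Need other tests; this is actually a convergent p-series with p=6 > 1)

Inconclusive (lim aₙ = 0; need another test)


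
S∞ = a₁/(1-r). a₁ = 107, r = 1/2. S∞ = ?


S∞ = a₁/(1-r) = 107/(1 - 1/2)
= 107/(1/2)
= 214

S∞ = 214


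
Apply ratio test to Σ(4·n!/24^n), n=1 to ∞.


aₙ = 4·n!/24^n
a_{n+1}/aₙ = (n+1)!/24^(n+1) × 24^n/n!  (constant 4 cancels)
= (n+1)/24
L = lim(n→∞) (n+1)/24 = ∞
L > 1 → series DIVERGES

Diverges (ratio test: L = ∞ > 1)


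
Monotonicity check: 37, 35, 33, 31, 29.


Differences: -2, -2, -2, -2
All differences < 0 → strictly DECREASING

Monotonically decreasing


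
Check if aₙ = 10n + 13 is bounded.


aₙ = 10n + 13 → as n→∞, aₙ→∞
No finite upper bound exists
The sequence is UNBOUNDED

Unbounded (aₙ → ∞ as n → ∞)


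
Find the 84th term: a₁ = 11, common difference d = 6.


aₙ = a₁ + (n-1)d
= 11 + (84-1)×6
= 11 + 498
= 509

a_84 = 509


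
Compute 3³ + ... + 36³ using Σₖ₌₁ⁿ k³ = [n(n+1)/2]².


Σₖ₌3^36 k³ = [36·37/2]² − [2·3/2]²
= 443556 − 9 = 443547

Σk³ = 443547


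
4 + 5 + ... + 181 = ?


Σₖ₌4^181 k = Σₖ₌₁^181 k − Σₖ₌₁^3 k
= 181·182/2 − 3·4/2
= 16471 − 6 = 16465

Σk = 16465


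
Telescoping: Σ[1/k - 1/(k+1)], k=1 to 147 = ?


Telescoping: adjacent terms cancel.
= 1/1 - 1/148
= 1 - 1/148 = 147/148

Sum = 147/148


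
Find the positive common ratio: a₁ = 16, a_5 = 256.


r^(n-1) = aₙ/a₁
r^4 = 256/16 = 16
r = 16^(1/4)
= ±2; taking r > 0 gives r = 2

r = 2


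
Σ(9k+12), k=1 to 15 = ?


Σ(9k+12) = 9·Σk + 12·n
= 9·120 + 12·15
= 1080 + 180 = 1260

Σ = 1260


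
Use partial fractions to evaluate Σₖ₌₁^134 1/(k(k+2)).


1/(k(k+2)) = (1/2)·(1/k - 1/(k+2)) (partial fractions)
Telescoping: Σ = (1/2)·(1 + 1/2 - 1/135 - 1/136) = 27269/36720

Sum = 27269/36720


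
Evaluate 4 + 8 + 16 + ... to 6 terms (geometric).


Sₙ = 4×(2^6 - 1)/(2 - 1)
= 4×(64 - 1)/1
= 4×63/1
= 252

S_6 = 252


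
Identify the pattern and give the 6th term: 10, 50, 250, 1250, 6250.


Pattern: geometric (r=5)
Terms: 10, 50, 250, 1250, 6250
Next term = 31250

Next term = 31250


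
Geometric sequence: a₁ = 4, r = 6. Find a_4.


aₙ = a₁·r^(n-1)
= 4×6^3
= 4×216
= 864

a_4 = 864


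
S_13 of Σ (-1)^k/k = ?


S = -1 + 1/2 - 1/3 + 1/4 - 1/5 + 1/6 - 1/7 + 1/8 ± ...
= -0.7301
(Full series converges to -ln(2) ≈ -0.6931)

S_13 = -0.7301


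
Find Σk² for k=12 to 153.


Σₖ₌12^153 k² = Σₖ₌₁^153 k² − Σₖ₌₁^11 k²
= 153·154·307/6 − 11·12·23/6
= 1205589 − 506 = 1205083

Σk² = 1205083


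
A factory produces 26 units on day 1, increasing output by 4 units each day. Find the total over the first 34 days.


aₙ = 26 + (34-1)×4 = 158
Sₙ = n(a₁+aₙ)/2 = 34×(26+158)/2
= 34×184/2 = 3128

S_34 = 3128


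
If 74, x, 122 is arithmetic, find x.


AM = (74 + 122)/2 = 196/2 = 98

AM = 98


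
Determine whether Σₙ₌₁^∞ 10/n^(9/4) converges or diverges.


p-series test: Σ c/n^p converges if p > 1, diverges if p ≤ 1 (constant c > 0 doesn't affect convergence).
p = 9/4
9/4 > 1 → CONVERGES

Converges (p = 9/4 > 1)


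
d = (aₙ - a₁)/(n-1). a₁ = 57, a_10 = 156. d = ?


d = (aₙ - a₁)/(n-1)
= (156 - 57)/(10-1)
= 99/9 = 11

d = 11


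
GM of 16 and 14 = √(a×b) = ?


GM = √(16×14) = √224 = 14.9666

GM = 14.9666


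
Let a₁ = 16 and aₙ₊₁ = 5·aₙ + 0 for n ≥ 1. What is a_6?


Computing step by step:
a_1 = 16
a_2 = 80
a_3 = 400
a_4 = 2000
a_5 = 10000
a_6 = 50000


a_6 = 50000


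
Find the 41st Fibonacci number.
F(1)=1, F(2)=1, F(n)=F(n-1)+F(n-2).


Fibonacci sequence: 1, 1, 2, 3, 5, 8, 13, 21, 34, 55, 89, ...
F(41) = 165580141

F(41) = 165580141


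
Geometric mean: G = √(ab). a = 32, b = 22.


GM = √(32×22) = √704 = 26.533

GM = 26.533


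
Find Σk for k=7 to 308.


Σₖ₌7^308 k = Σₖ₌₁^308 k − Σₖ₌₁^6 k
= 308·309/2 − 6·7/2
= 47586 − 21 = 47565

Σk = 47565


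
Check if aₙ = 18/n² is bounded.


a₁ = 18, a₂ = 18/4, a₃ = 18/9, ...
0 < aₙ ≤ 18 for all n ≥ 1
The sequence IS bounded

Bounded (0 < aₙ ≤ 18)


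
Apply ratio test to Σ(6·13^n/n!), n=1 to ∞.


aₙ = 6·13^n/n!
a_{n+1}/aₙ = 13^(n+1)/(n+1)! × n!/13^n  (constant 6 cancels)
= 13/(n+1)
L = lim(n→∞) 13/(n+1) = 0
L < 1 → series CONVERGES

Converges (ratio test: L = 0 < 1)


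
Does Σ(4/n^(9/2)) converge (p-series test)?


p-series test: Σ c/n^p converges if p > 1, diverges if p ≤ 1 (constant c > 0 doesn't affect convergence).
p = 9/2
9/2 > 1 → CONVERGES

Converges (p = 9/2 > 1)


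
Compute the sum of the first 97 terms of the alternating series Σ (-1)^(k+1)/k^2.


S = 1 - 1/4 + 1/9 - 1/16 + 1/25 - 1/36 + 1/49 - 1/64 ± ...
= 0.8225
(Full series converges to +π²/12 ≈ +0.8225)

S_97 = 0.8225


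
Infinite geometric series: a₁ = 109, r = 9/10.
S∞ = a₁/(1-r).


S∞ = a₁/(1-r) = 109/(1 - 9/10)
= 109/(1/10)
= 1090

S∞ = 1090


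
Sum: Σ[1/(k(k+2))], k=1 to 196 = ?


1/(k(k+2)) = (1/2)·(1/k - 1/(k+2)) (partial fractions)
Telescoping: Σ = (1/2)·(1 + 1/2 - 1/197 - 1/198) = 29057/39006

Sum = 29057/39006


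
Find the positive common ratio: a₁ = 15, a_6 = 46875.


r^(n-1) = aₙ/a₁
r^5 = 46875/15 = 3125
r = 3125^(1/5)
= 5

r = 5


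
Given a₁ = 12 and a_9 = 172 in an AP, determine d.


d = (aₙ - a₁)/(n-1)
= (172 - 12)/(9-1)
= 160/8 = 20

d = 20


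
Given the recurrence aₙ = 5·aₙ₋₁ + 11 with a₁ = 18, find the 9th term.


Computing step by step:
a_1 = 18
a_2 = 101
a_3 = 516
a_4 = 2591
a_5 = 12966
a_6 = 64841
a_7 = 324216
a_8 = 1621091
a_9 = 8105466


a_9 = 8105466


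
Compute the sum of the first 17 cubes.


n(n+1)/2 = 17×18/2 = 153
Σk³ = 153² = 23409

Σk³ = 23409


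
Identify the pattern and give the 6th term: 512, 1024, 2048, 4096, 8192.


Pattern: powers of 2: 2ⁿ
Terms: 512, 1024, 2048, 4096, 8192
Next term = 16384

Next term = 16384


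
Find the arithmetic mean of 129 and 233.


AM = (129 + 233)/2 = 362/2 = 181

AM = 181


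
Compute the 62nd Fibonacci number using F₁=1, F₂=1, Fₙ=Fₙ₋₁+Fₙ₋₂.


Fibonacci sequence: 1, 1, 2, 3, 5, 8, 13, 21, 34, 55, 89, ...
F(62) = 4052739537881

F(62) = 4052739537881


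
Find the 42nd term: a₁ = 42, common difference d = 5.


aₙ = a₁ + (n-1)d
= 42 + (42-1)×5
= 42 + 205
= 247

a_42 = 247


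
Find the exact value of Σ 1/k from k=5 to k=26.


Σₖ₌5^26 1/k = 1/5 + 1/6 + 1/7 + ... + 1/26
= 15804669767/8923714800
≈ 1.7711

Sum = 15804669767/8923714800 ≈ 1.7711


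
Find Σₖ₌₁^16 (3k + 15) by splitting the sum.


Σ(3k+15) = 3·Σk + 15·n
= 3·136 + 15·16
= 408 + 240 = 648

Σ = 648


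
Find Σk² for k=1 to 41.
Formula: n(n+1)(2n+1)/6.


n = 41
n(n+1)(2n+1)/6 = 41×42×83/6
= 142926/6 = 23821

Σk² = 23821


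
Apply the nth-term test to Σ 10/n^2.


lim(n→∞) 10/n^2 = 0
lim aₙ = 0 → nth-term test is INCONCLUSIVE
(Need other tests; this is actually a convergent p-series with p=2 > 1)

Inconclusive (lim aₙ = 0; need another test)


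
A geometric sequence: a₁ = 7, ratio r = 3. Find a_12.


aₙ = a₁·r^(n-1)
= 7×3^11
= 7×177147
= 1240029

a_12 = 1240029


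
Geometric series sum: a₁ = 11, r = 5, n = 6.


Sₙ = 11×(5^6 - 1)/(5 - 1)
= 11×(15625 - 1)/4
= 11×15624/4
= 42966

S_6 = 42966


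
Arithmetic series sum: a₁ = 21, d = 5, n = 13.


aₙ = 21 + (13-1)×5 = 81
Sₙ = n(a₁+aₙ)/2 = 13×(21+81)/2
= 13×102/2 = 663

S_13 = 663


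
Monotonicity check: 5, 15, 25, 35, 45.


Differences: 10, 10, 10, 10
All differences > 0 → strictly INCREASING

Monotonically increasing


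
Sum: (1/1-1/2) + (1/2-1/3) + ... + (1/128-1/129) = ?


Telescoping: adjacent terms cancel.
= 1/1 - 1/129
= 1 - 1/129 = 128/129

Sum = 128/129


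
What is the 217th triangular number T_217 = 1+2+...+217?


n(n+1)/2 = 217×218/2 = 47306/2 = 23653

Σk = 23653


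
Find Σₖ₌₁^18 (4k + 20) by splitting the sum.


Σ(4k+20) = 4·Σk + 20·n
= 4·171 + 20·18
= 684 + 360 = 1044

Σ = 1044


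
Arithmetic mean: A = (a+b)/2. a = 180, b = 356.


AM = (180 + 356)/2 = 536/2 = 268

AM = 268


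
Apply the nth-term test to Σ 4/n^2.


lim(n→∞) 4/n^2 = 0
lim aₙ = 0 → nth-term test is INCONCLUSIVE
(Need other tests; this is actually a convergent p-series with p=2 > 1)

Inconclusive (lim aₙ = 0; need another test)


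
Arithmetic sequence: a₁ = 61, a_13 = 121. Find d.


d = (aₙ - a₁)/(n-1)
= (121 - 61)/(13-1)
= 60/12 = 5

d = 5


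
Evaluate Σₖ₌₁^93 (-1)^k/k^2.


S = -1 + 1/4 - 1/9 + 1/16 - 1/25 + 1/36 - 1/49 + 1/64 ± ...
= -0.8225
(Full series converges to -π²/12 ≈ -0.8225)

S_93 = -0.8225


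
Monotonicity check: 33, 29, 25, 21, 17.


Differences: -4, -4, -4, -4
All differences < 0 → strictly DECREASING

Monotonically decreasing


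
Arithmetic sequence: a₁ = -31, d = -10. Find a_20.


aₙ = a₁ + (n-1)d
= -31 + (20-1)×-10
= -31 - 190
= -221

a_20 = -221


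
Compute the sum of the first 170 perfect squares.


n = 170
n(n+1)(2n+1)/6 = 170×171×341/6
= 9912870/6 = 1652145

Σk² = 1652145


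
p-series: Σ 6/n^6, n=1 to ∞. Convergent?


p-series test: Σ c/n^p converges if p > 1, diverges if p ≤ 1 (constant c > 0 doesn't affect convergence).
p = 6
6 > 1 → CONVERGES

Converges (p = 6 > 1)


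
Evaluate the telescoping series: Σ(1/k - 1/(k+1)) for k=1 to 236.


Telescoping: adjacent terms cancel.
= 1/1 - 1/237
= 1 - 1/237 = 236/237

Sum = 236/237


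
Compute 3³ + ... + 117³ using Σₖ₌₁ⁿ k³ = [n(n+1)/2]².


Σₖ₌3^117 k³ = [117·118/2]² − [2·3/2]²
= 47651409 − 9 = 47651400

Σk³ = 47651400


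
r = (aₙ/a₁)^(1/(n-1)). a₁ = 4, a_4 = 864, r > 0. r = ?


r^(n-1) = aₙ/a₁
r^3 = 864/4 = 216
r = 216^(1/3)
= 6

r = 6


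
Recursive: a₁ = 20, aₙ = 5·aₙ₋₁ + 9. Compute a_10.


Computing step by step:
a_1 = 20
a_2 = 109
a_3 = 554
a_4 = 2779
a_5 = 13904
a_6 = 69529
a_7 = 347654
a_8 = 1738279
a_9 = 8691404
a_10 = 43457029


a_10 = 43457029


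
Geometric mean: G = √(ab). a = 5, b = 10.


GM = √(5×10) = √50 = 7.0711

GM = 7.0711


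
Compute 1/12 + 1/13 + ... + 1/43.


Σₖ₌12^43 1/k = 1/12 + 1/13 + 1/14 + ... + 1/43
= 12529194618585504529/9419588158802421600
≈ 1.3301

Sum = 12529194618585504529/9419588158802421600 ≈ 1.3301


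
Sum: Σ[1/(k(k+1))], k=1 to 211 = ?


1/(k(k+1)) = 1/k - 1/(k+1) (partial fractions)
Telescoping: Σ = 1 - 1/212 = 211/212

Sum = 211/212


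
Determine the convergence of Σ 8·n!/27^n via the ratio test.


aₙ = 8·n!/27^n
a_{n+1}/aₙ = (n+1)!/27^(n+1) × 27^n/n!  (constant 8 cancels)
= (n+1)/27
L = lim(n→∞) (n+1)/27 = ∞
L > 1 → series DIVERGES

Diverges (ratio test: L = ∞ > 1)


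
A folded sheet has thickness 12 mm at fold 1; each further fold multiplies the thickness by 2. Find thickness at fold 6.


aₙ = a₁·r^(n-1)
= 12×2^5
= 12×32
= 384

a_6 = 384


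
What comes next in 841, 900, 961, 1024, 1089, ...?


Pattern: perfect squares: n²
Terms: 841, 900, 961, 1024, 1089
Next term = 1156

Next term = 1156


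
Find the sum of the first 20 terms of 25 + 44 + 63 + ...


aₙ = 25 + (20-1)×19 = 386
Sₙ = n(a₁+aₙ)/2 = 20×(25+386)/2
= 20×411/2 = 4110

S_20 = 4110


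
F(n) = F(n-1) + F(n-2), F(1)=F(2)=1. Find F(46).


Fibonacci sequence: 1, 1, 2, 3, 5, 8, 13, 21, 34, 55, 89, ...
F(46) = 1836311903

F(46) = 1836311903


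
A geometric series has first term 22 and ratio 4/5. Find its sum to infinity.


S∞ = a₁/(1-r) = 22/(1 - 4/5)
= 22/(1/5)
= 110

S∞ = 110


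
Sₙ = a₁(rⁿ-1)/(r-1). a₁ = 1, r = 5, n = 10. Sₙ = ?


Sₙ = 1×(5^10 - 1)/(5 - 1)
= 1×(9765625 - 1)/4
= 1×9765624/4
= 2441406

S_10 = 2441406


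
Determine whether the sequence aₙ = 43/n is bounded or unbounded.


a₁ = 43, a₂ = 43/2, a₃ = 43/3, ...
0 < aₙ ≤ 43 for all n ≥ 1
Lower bound: 0, Upper bound: 43
The sequence IS bounded

Bounded (0 < aₙ ≤ 43)


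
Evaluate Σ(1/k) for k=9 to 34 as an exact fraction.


Σₖ₌9^34 1/k = 1/9 + 1/10 + 1/11 + ... + 1/34
= 18383266045129/13127595717600
≈ 1.4004

Sum = 18383266045129/13127595717600 ≈ 1.4004


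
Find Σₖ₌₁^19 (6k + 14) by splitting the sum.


Σ(6k+14) = 6·Σk + 14·n
= 6·190 + 14·19
= 1140 + 266 = 1406

Σ = 1406


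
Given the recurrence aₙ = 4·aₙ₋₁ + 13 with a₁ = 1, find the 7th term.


Computing step by step:
a_1 = 1
a_2 = 17
a_3 = 81
a_4 = 337
a_5 = 1361
a_6 = 5457
a_7 = 21841


a_7 = 21841


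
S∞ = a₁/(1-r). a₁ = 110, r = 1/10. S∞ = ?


S∞ = a₁/(1-r) = 110/(1 - 1/10)
= 110/(9/10)
= 1100/9

S∞ = 1100/9


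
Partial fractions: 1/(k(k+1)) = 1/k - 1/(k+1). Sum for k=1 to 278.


1/(k(k+1)) = 1/k - 1/(k+1) (partial fractions)
Telescoping: Σ = 1 - 1/279 = 278/279

Sum = 278/279


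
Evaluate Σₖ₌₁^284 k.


n(n+1)/2 = 284×285/2 = 80940/2 = 40470

Σk = 40470


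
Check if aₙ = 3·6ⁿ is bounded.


aₙ = 3·6ⁿ → as n→∞, aₙ→∞ (since base 6 > 1)
No finite upper bound exists
The sequence is UNBOUNDED

Unbounded (aₙ → ∞ as n → ∞)


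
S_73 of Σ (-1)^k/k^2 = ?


S = -1 + 1/4 - 1/9 + 1/16 - 1/25 + 1/36 - 1/49 + 1/64 ± ...
= -0.8226
(Full series converges to -π²/12 ≈ -0.8225)

S_73 = -0.8226


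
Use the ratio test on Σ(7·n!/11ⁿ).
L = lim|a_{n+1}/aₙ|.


aₙ = 7·n!/11^n
a_{n+1}/aₙ = (n+1)!/11^(n+1) × 11^n/n!  (constant 7 cancels)
= (n+1)/11
L = lim(n→∞) (n+1)/11 = ∞
L > 1 → series DIVERGES

Diverges (ratio test: L = ∞ > 1)


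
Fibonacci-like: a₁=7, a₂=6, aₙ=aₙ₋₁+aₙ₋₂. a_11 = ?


Computing iteratively: 7, 6, 13, 19, 32, 51, 83, 134, 217, 351, 568
a_11 = 568

a_11 = 568


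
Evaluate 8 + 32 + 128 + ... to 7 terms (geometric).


Sₙ = 8×(4^7 - 1)/(4 - 1)
= 8×(16384 - 1)/3
= 8×16383/3
= 43688

S_7 = 43688


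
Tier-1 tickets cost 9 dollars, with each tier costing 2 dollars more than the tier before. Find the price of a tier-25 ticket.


aₙ = a₁ + (n-1)d
= 9 + (25-1)×2
= 9 + 48
= 57

a_25 = 57


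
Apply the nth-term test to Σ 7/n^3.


lim(n→∞) 7/n^3 = 0
lim aₙ = 0 → nth-term test is INCONCLUSIVE
(Need other tests; this is actually a convergent p-series with p=3 > 1)

Inconclusive (lim aₙ = 0; need another test)


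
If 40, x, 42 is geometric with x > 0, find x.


GM = √(40×42) = √1680 = 40.9878

GM = 40.9878


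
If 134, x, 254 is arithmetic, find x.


AM = (134 + 254)/2 = 388/2 = 194

AM = 194


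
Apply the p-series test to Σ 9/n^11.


p-series test: Σ c/n^p converges if p > 1, diverges if p ≤ 1 (constant c > 0 doesn't affect convergence).
p = 11
11 > 1 → CONVERGES

Converges (p = 11 > 1)


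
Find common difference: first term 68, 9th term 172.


d = (aₙ - a₁)/(n-1)
= (172 - 68)/(9-1)
= 104/8 = 13

d = 13


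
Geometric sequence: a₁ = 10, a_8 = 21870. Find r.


r^(n-1) = aₙ/a₁
r^7 = 21870/10 = 2187
r = 2187^(1/7)
= 3

r = 3


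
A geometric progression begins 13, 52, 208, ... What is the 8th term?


aₙ = a₁·r^(n-1)
= 13×4^7
= 13×16384
= 212992

a_8 = 212992


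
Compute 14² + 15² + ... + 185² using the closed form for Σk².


Σₖ₌14^185 k² = Σₖ₌₁^185 k² − Σₖ₌₁^13 k²
= 185·186·371/6 − 13·14·27/6
= 2127685 − 819 = 2126866

Σk² = 2126866


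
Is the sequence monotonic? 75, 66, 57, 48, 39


Differences: -9, -9, -9, -9
All differences < 0 → strictly DECREASING

Monotonically decreasing


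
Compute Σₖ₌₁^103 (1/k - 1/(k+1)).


Telescoping: adjacent terms cancel.
= 1/1 - 1/104
= 1 - 1/104 = 103/104

Sum = 103/104


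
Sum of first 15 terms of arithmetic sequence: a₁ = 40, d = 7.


aₙ = 40 + (15-1)×7 = 138
Sₙ = n(a₁+aₙ)/2 = 15×(40+138)/2
= 15×178/2 = 1335

S_15 = 1335


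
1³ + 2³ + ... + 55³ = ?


n(n+1)/2 = 55×56/2 = 1540
Σk³ = 1540² = 2371600

Σk³ = 2371600


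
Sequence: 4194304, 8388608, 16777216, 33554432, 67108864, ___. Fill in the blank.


Pattern: powers of 2: 2ⁿ
Terms: 4194304, 8388608, 16777216, 33554432, 67108864
Next term = 134217728

Next term = 134217728


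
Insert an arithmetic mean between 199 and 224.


AM = (199 + 224)/2 = 423/2 = 211.5

AM = 211.5


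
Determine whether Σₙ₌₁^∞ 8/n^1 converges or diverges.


p-series test: Σ c/n^p converges if p > 1, diverges if p ≤ 1 (constant c > 0 doesn't affect convergence).
p = 1
1 ≤ 1 → DIVERGES

Diverges (p = 1 ≤ 1)


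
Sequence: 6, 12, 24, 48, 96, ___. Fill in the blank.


Pattern: geometric (r=2)
Terms: 6, 12, 24, 48, 96
Next term = 192

Next term = 192


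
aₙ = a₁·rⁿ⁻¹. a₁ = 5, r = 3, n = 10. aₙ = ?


aₙ = a₁·r^(n-1)
= 5×3^9
= 5×19683
= 98415

a_10 = 98415


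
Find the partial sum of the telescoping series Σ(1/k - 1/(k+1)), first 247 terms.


Telescoping: adjacent terms cancel.
= 1/1 - 1/248
= 1 - 1/248 = 247/248

Sum = 247/248


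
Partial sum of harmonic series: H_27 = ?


H_27 = 1/1 + 1/2 + 1/3 + ... + 1/27
= 312536252003/80313433200
≈ 3.8915

H_27 = 312536252003/80313433200 ≈ 3.8915


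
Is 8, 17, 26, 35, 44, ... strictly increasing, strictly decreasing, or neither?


Differences: 9, 9, 9, 9
All differences > 0 → strictly INCREASING

Monotonically increasing


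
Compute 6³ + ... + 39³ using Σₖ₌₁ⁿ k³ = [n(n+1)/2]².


Σₖ₌6^39 k³ = [39·40/2]² − [5·6/2]²
= 608400 − 225 = 608175

Σk³ = 608175


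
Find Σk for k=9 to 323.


Σₖ₌9^323 k = Σₖ₌₁^323 k − Σₖ₌₁^8 k
= 323·324/2 − 8·9/2
= 52326 − 36 = 52290

Σk = 52290


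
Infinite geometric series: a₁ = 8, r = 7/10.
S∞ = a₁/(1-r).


S∞ = a₁/(1-r) = 8/(1 - 7/10)
= 8/(3/10)
= 80/3

S∞ = 80/3


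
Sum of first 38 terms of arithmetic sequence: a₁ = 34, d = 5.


aₙ = 34 + (38-1)×5 = 219
Sₙ = n(a₁+aₙ)/2 = 38×(34+219)/2
= 38×253/2 = 4807

S_38 = 4807


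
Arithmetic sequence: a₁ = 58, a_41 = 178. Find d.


d = (aₙ - a₁)/(n-1)
= (178 - 58)/(41-1)
= 120/40 = 3

d = 3


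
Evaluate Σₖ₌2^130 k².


Σₖ₌2^130 k² = Σₖ₌₁^130 k² − Σₖ₌₁^1 k²
= 130·131·261/6 − 1·2·3/6
= 740805 − 1 = 740804

Σk² = 740804


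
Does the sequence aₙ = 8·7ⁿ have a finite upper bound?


aₙ = 8·7ⁿ → as n→∞, aₙ→∞ (since base 7 > 1)
No finite upper bound exists
The sequence is UNBOUNDED

Unbounded (aₙ → ∞ as n → ∞)


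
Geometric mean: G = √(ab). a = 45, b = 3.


GM = √(45×3) = √135 = 11.619

GM = 11.619


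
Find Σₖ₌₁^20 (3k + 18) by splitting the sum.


Σ(3k+18) = 3·Σk + 18·n
= 3·210 + 18·20
= 630 + 360 = 990

Σ = 990


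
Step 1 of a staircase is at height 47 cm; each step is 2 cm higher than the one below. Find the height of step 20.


aₙ = a₁ + (n-1)d
= 47 + (20-1)×2
= 47 + 38
= 85

a_20 = 85


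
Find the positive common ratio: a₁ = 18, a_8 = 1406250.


r^(n-1) = aₙ/a₁
r^7 = 1406250/18 = 78125
r = 78125^(1/7)
= 5

r = 5


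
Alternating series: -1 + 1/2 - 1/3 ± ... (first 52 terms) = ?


S = -1 + 1/2 - 1/3 + 1/4 - 1/5 + 1/6 - 1/7 + 1/8 ± ...
= -0.6836
(Full series converges to -ln(2) ≈ -0.6931)

S_52 = -0.6836


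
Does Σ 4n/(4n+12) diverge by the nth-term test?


lim(n→∞) 4n/(4n+12) = 4/4 = 1  (divide numerator and denominator by n)
lim aₙ = 1 ≠ 0 → series DIVERGES

Diverges (lim aₙ = 1 ≠ 0)


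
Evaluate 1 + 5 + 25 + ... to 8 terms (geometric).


Sₙ = 1×(5^8 - 1)/(5 - 1)
= 1×(390625 - 1)/4
= 1×390624/4
= 97656

S_8 = 97656


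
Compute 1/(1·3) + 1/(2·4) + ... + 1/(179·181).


1/(k(k+2)) = (1/2)·(1/k - 1/(k+2)) (partial fractions)
Telescoping: Σ = (1/2)·(1 + 1/2 - 1/180 - 1/181) = 48509/65160

Sum = 48509/65160


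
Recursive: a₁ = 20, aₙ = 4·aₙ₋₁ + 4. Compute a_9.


Computing step by step:
a_1 = 20
a_2 = 84
a_3 = 340
a_4 = 1364
a_5 = 5460
a_6 = 21844
a_7 = 87380
a_8 = 349524
a_9 = 1398100


a_9 = 1398100


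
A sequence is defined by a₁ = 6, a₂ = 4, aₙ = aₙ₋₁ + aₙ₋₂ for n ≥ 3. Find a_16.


Computing iteratively: 6, 4, 10, 14, 24, 38, 62, 100, 162, 262, 424, 686, ...
a_16 = 4702

a_16 = 4702


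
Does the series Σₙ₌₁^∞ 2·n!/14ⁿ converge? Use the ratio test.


aₙ = 2·n!/14^n
a_{n+1}/aₙ = (n+1)!/14^(n+1) × 14^n/n!  (constant 2 cancels)
= (n+1)/14
L = lim(n→∞) (n+1)/14 = ∞
L > 1 → series DIVERGES

Diverges (ratio test: L = ∞ > 1)


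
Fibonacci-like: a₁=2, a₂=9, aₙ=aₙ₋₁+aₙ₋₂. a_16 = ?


Computing iteratively: 2, 9, 11, 20, 31, 51, 82, 133, 215, 348, 563, 911, ...
a_16 = 6244

a_16 = 6244


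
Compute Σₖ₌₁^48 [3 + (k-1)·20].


aₙ = 3 + (48-1)×20 = 943
Sₙ = n(a₁+aₙ)/2 = 48×(3+943)/2
= 48×946/2 = 22704

S_48 = 22704


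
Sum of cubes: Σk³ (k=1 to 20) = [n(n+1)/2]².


n(n+1)/2 = 20×21/2 = 210
Σk³ = 210² = 44100

Σk³ = 44100


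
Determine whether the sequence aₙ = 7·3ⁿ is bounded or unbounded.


aₙ = 7·3ⁿ → as n→∞, aₙ→∞ (since base 3 > 1)
No finite upper bound exists
The sequence is UNBOUNDED

Unbounded (aₙ → ∞ as n → ∞)


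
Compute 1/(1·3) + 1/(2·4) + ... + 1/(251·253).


1/(k(k+2)) = (1/2)·(1/k - 1/(k+2)) (partial fractions)
Telescoping: Σ = (1/2)·(1 + 1/2 - 1/252 - 1/253) = 95129/127512

Sum = 95129/127512


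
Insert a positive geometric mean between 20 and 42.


GM = √(20×42) = √840 = 28.9828

GM = 28.9828


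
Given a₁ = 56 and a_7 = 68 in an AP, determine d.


d = (aₙ - a₁)/(n-1)
= (68 - 56)/(7-1)
= 12/6 = 2

d = 2


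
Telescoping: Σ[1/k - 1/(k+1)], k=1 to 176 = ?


Telescoping: adjacent terms cancel.
= 1/1 - 1/177
= 1 - 1/177 = 176/177

Sum = 176/177


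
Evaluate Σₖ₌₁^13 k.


n(n+1)/2 = 13×14/2 = 182/2 = 91

Σk = 91


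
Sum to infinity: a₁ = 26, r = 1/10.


S∞ = a₁/(1-r) = 26/(1 - 1/10)
= 26/(9/10)
= 260/9

S∞ = 260/9


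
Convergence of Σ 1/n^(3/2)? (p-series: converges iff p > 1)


p-series test: Σ c/n^p converges if p > 1, diverges if p ≤ 1 (constant c > 0 doesn't affect convergence).
p = 3/2
3/2 > 1 → CONVERGES

Converges (p = 3/2 > 1)
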